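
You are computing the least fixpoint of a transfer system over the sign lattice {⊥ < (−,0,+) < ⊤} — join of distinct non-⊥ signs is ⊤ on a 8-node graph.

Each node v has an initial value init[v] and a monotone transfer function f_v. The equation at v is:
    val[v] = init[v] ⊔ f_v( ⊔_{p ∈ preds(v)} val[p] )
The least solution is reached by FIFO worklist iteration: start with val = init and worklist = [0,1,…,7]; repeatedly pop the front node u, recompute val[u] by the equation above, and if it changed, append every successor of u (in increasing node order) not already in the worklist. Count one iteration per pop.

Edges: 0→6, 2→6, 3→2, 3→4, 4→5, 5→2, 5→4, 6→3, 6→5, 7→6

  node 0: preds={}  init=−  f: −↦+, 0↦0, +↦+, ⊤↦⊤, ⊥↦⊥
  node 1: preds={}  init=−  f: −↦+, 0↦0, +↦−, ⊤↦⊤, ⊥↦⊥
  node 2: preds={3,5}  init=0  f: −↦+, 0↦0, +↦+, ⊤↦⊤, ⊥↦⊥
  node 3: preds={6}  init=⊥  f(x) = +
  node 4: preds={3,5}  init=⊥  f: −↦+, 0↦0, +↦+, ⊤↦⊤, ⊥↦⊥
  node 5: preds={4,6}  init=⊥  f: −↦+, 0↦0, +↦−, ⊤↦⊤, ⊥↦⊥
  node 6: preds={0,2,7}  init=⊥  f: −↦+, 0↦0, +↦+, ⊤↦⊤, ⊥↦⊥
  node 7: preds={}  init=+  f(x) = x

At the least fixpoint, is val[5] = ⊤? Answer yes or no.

Trace (15 dequeues):
  [1] u=0 | in ⊥ | out − | ==
  [2] u=1 | in ⊥ | out − | ==
  [3] u=2 | in ⊥ | out 0 | ==
  [4] u=3 | in ⊥ | out + | prev ⊥ | push {2}
  [5] u=4 | in + | out + | prev ⊥ | push {}
  [6] u=5 | in + | out − | prev ⊥ | push {4}
  [7] u=6 | in ⊤ | out ⊤ | prev ⊥ | push {3,5}
  [8] u=7 | in ⊥ | out + | ==
  [9] u=2 | in ⊤ | out ⊤ | prev 0 | push {6}
  [10] u=4 | in ⊤ | out ⊤ | prev + | push {}
  [11] u=3 | in ⊤ | out + | ==
  [12] u=5 | in ⊤ | out ⊤ | prev − | push {2,4}
  [13] u=6 | in ⊤ | out ⊤ | ==
  [14] u=2 | in ⊤ | out ⊤ | ==
  [15] u=4 | in ⊤ | out ⊤ | ==

Converged values:
  [0] −
  [1] −
  [2] ⊤
  [3] +
  [4] ⊤
  [5] ⊤
  [6] ⊤
  [7] +

yes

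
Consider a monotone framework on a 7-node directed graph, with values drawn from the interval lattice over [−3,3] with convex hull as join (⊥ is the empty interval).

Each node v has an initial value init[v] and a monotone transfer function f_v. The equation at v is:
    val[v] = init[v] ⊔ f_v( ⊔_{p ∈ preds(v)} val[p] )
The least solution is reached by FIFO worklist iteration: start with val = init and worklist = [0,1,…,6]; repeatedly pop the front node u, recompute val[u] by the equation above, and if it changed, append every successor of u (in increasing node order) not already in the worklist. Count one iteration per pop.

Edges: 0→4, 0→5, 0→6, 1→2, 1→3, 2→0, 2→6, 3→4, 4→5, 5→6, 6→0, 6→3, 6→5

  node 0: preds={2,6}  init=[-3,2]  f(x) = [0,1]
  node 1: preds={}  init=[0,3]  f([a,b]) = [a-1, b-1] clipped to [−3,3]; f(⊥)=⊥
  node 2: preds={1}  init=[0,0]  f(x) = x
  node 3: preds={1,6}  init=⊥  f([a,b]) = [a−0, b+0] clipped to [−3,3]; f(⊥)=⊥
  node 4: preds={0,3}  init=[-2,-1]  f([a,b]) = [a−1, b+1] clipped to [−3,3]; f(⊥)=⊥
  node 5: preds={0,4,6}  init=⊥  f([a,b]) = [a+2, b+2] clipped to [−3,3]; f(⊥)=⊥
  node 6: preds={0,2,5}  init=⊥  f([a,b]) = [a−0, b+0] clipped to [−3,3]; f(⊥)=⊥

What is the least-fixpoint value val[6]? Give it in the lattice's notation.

Iteration log — 11 steps:
  step 1. node 0  ⊔preds=[0,0]  new=[-3,2]  stable
  step 2. node 1  ⊔preds=⊥  new=[0,3]  stable
  step 3. node 2  ⊔preds=[0,3]  new=[0,3]  old=[0,0]  +wl: 0
  step 4. node 3  ⊔preds=[0,3]  new=[0,3]  old=⊥  +wl: 
  step 5. node 4  ⊔preds=[-3,3]  new=[-3,3]  old=[-2,-1]  +wl: 
  step 6. node 5  ⊔preds=[-3,3]  new=[-1,3]  old=⊥  +wl: 
  step 7. node 6  ⊔preds=[-3,3]  new=[-3,3]  old=⊥  +wl: 3,5
  step 8. node 0  ⊔preds=[-3,3]  new=[-3,2]  stable
  step 9. node 3  ⊔preds=[-3,3]  new=[-3,3]  old=[0,3]  +wl: 4
  step 10. node 5  ⊔preds=[-3,3]  new=[-1,3]  stable
  step 11. node 4  ⊔preds=[-3,3]  new=[-3,3]  stable

Least fixpoint reached:
  node 0: [-3,2]
  node 1: [0,3]
  node 2: [0,3]
  node 3: [-3,3]
  node 4: [-3,3]
  node 5: [-1,3]
  node 6: [-3,3]

[-3,3]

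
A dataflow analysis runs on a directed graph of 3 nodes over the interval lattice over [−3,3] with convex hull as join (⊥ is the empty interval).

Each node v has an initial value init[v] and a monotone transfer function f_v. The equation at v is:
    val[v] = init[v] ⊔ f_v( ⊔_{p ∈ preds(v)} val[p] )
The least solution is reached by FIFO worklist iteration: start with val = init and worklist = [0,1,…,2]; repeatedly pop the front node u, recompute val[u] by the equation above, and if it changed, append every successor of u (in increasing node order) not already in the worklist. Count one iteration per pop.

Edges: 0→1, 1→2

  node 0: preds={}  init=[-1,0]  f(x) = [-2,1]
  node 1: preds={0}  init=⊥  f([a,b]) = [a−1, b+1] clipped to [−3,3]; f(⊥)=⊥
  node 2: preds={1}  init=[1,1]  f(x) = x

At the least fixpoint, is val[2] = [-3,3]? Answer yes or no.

Worklist (3 pops):
  #1 pop 0: in=⊥ → [-2,1] (was [-1,0]); enqueue []
  #2 pop 1: in=[-2,1] → [-3,2] (was ⊥); enqueue []
  #3 pop 2: in=[-3,2] → [-3,2] (was [1,1]); enqueue []

Fixpoint:
  val[0] = [-2,1]
  val[1] = [-3,2]
  val[2] = [-3,2]

no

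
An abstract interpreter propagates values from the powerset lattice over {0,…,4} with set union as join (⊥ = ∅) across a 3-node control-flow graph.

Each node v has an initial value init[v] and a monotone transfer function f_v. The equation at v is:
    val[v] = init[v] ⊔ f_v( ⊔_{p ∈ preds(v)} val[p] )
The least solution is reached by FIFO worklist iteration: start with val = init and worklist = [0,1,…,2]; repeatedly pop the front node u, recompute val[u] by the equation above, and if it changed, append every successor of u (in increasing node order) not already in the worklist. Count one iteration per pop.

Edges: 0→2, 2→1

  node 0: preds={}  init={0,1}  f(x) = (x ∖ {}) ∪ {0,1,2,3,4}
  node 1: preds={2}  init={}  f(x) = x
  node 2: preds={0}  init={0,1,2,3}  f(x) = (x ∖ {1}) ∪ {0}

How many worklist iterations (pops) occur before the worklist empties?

Worklist (4 pops):
  #1 pop 0: in={} → {0,1,2,3,4} (was {0,1}); enqueue []
  #2 pop 1: in={0,1,2,3} → {0,1,2,3} (was {}); enqueue []
  #3 pop 2: in={0,1,2,3,4} → {0,1,2,3,4} (was {0,1,2,3}); enqueue [1]
  #4 pop 1: in={0,1,2,3,4} → {0,1,2,3,4} (was {0,1,2,3}); enqueue []

Fixpoint:
  val[0] = {0,1,2,3,4}
  val[1] = {0,1,2,3,4}
  val[2] = {0,1,2,3,4}

4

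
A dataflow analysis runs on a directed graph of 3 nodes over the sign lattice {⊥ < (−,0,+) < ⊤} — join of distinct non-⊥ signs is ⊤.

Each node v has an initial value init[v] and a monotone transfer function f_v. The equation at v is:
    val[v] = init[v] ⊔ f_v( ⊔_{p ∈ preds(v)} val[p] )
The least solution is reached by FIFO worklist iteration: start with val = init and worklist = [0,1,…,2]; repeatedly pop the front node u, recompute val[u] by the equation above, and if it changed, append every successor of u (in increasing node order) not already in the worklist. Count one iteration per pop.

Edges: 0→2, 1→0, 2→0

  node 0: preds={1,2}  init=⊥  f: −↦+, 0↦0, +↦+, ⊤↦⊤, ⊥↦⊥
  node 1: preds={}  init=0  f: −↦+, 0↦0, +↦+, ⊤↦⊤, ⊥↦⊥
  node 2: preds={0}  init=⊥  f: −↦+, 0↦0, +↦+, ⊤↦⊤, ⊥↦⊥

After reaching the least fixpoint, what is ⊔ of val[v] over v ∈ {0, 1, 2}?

Iteration log — 4 steps:
  step 1. node 0  ⊔preds=0  new=0  old=⊥  +wl: 
  step 2. node 1  ⊔preds=⊥  new=0  stable
  step 3. node 2  ⊔preds=0  new=0  old=⊥  +wl: 0
  step 4. node 0  ⊔preds=0  new=0  stable

Least fixpoint reached:
  node 0: 0
  node 1: 0
  node 2: 0

0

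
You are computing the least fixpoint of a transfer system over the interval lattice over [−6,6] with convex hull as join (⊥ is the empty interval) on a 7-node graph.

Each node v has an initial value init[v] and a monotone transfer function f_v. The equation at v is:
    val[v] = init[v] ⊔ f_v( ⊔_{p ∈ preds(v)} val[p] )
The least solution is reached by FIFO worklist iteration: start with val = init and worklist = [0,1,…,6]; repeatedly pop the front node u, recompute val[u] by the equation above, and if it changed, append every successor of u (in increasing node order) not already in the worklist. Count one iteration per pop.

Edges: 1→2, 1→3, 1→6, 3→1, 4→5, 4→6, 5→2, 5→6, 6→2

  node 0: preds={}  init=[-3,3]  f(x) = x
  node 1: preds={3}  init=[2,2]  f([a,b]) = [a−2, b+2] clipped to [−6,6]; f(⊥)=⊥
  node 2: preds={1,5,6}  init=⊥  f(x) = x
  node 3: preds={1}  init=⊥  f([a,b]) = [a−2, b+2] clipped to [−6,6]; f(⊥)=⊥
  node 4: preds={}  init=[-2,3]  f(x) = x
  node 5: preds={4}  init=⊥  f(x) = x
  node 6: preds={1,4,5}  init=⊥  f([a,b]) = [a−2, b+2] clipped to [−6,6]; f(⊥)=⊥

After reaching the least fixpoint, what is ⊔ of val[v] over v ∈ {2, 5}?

[-6,6]

Trace (17 dequeues):
  [1] u=0 | in ⊥ | out [-3,3] | ==
  [2] u=1 | in ⊥ | out [2,2] | ==
  [3] u=2 | in [2,2] | out [2,2] | prev ⊥ | push {}
  [4] u=3 | in [2,2] | out [0,4] | prev ⊥ | push {1}
  [5] u=4 | in ⊥ | out [-2,3] | ==
  [6] u=5 | in [-2,3] | out [-2,3] | prev ⊥ | push {2}
  [7] u=6 | in [-2,3] | out [-4,5] | prev ⊥ | push {}
  [8] u=1 | in [0,4] | out [-2,6] | prev [2,2] | push {3,6}
  [9] u=2 | in [-4,6] | out [-4,6] | prev [2,2] | push {}
  [10] u=3 | in [-2,6] | out [-4,6] | prev [0,4] | push {1}
  [11] u=6 | in [-2,6] | out [-4,6] | prev [-4,5] | push {2}
  [12] u=1 | in [-4,6] | out [-6,6] | prev [-2,6] | push {3,6}
  [13] u=2 | in [-6,6] | out [-6,6] | prev [-4,6] | push {}
  [14] u=3 | in [-6,6] | out [-6,6] | prev [-4,6] | push {1}
  [15] u=6 | in [-6,6] | out [-6,6] | prev [-4,6] | push {2}
  [16] u=1 | in [-6,6] | out [-6,6] | ==
  [17] u=2 | in [-6,6] | out [-6,6] | ==

Converged values:
  [0] [-3,3]
  [1] [-6,6]
  [2] [-6,6]
  [3] [-6,6]
  [4] [-2,3]
  [5] [-2,3]
  [6] [-6,6]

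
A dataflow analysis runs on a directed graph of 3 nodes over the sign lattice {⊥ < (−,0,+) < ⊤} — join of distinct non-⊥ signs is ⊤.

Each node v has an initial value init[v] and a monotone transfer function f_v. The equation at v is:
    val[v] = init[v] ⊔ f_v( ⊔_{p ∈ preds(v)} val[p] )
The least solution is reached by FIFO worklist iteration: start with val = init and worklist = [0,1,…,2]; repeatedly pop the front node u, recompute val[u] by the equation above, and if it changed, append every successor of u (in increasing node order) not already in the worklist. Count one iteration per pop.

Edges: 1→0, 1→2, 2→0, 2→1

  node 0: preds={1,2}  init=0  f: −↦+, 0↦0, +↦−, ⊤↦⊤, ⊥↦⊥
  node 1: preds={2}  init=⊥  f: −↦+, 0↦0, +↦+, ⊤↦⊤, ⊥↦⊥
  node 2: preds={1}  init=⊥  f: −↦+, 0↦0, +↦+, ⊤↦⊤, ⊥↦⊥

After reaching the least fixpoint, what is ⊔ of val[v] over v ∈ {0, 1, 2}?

0

Trace (3 dequeues):
  [1] u=0 | in ⊥ | out 0 | ==
  [2] u=1 | in ⊥ | out ⊥ | ==
  [3] u=2 | in ⊥ | out ⊥ | ==

Converged values:
  [0] 0
  [1] ⊥
  [2] ⊥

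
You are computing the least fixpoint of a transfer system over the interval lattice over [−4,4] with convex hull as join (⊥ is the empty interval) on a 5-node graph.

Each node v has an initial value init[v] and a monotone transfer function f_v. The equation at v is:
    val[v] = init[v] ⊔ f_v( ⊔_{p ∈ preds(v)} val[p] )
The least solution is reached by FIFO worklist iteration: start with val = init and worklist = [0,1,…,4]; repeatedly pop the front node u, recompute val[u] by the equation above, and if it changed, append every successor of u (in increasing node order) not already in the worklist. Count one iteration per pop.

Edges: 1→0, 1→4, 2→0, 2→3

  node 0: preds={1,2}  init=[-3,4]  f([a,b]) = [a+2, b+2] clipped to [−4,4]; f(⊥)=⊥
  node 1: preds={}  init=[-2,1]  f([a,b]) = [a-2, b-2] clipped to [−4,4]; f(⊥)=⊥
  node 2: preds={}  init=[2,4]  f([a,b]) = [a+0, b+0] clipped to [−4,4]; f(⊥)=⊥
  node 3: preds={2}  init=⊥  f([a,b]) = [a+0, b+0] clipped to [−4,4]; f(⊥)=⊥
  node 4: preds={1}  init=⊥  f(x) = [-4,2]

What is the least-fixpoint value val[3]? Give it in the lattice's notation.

Trace (5 dequeues):
  [1] u=0 | in [-2,4] | out [-3,4] | ==
  [2] u=1 | in ⊥ | out [-2,1] | ==
  [3] u=2 | in ⊥ | out [2,4] | ==
  [4] u=3 | in [2,4] | out [2,4] | prev ⊥ | push {}
  [5] u=4 | in [-2,1] | out [-4,2] | prev ⊥ | push {}

Converged values:
  [0] [-3,4]
  [1] [-2,1]
  [2] [2,4]
  [3] [2,4]
  [4] [-4,2]

[2,4]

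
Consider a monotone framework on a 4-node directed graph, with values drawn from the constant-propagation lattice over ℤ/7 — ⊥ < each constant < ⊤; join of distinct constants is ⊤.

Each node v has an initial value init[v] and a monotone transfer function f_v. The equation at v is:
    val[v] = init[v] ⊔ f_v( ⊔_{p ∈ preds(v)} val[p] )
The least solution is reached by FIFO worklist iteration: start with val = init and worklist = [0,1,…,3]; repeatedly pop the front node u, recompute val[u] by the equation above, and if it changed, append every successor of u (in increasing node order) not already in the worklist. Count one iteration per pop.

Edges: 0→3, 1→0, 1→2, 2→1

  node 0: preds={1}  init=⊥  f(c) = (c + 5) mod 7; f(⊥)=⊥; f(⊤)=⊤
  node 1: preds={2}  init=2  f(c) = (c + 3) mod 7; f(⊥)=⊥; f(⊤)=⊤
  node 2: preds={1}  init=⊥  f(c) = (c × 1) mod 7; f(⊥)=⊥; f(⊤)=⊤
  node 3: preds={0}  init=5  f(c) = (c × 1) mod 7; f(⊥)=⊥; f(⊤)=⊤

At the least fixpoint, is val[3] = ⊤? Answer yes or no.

Worklist (9 pops):
  #1 pop 0: in=2 → 0 (was ⊥); enqueue []
  #2 pop 1: in=⊥ → 2 (no change)
  #3 pop 2: in=2 → 2 (was ⊥); enqueue [1]
  #4 pop 3: in=0 → ⊤ (was 5); enqueue []
  #5 pop 1: in=2 → ⊤ (was 2); enqueue [0,2]
  #6 pop 0: in=⊤ → ⊤ (was 0); enqueue [3]
  #7 pop 2: in=⊤ → ⊤ (was 2); enqueue [1]
  #8 pop 3: in=⊤ → ⊤ (no change)
  #9 pop 1: in=⊤ → ⊤ (no change)

Fixpoint:
  val[0] = ⊤
  val[1] = ⊤
  val[2] = ⊤
  val[3] = ⊤

yes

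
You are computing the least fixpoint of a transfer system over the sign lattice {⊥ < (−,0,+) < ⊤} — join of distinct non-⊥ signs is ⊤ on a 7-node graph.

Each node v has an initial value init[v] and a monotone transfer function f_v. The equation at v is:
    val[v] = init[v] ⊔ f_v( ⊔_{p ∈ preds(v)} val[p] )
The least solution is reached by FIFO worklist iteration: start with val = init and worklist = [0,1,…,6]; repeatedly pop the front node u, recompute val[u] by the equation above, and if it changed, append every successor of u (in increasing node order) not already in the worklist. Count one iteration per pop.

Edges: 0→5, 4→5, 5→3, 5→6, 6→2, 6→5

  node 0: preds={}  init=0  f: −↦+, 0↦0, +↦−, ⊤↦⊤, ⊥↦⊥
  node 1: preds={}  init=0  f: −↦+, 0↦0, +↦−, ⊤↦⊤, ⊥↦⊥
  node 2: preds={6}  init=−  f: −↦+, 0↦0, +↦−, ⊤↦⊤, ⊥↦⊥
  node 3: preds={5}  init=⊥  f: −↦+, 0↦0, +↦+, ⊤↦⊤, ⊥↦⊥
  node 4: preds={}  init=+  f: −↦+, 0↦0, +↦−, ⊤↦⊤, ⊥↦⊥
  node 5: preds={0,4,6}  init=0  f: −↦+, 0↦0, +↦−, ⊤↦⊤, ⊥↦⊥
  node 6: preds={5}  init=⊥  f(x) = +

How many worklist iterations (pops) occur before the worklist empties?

10

Worklist (10 pops):
  #1 pop 0: in=⊥ → 0 (no change)
  #2 pop 1: in=⊥ → 0 (no change)
  #3 pop 2: in=⊥ → − (no change)
  #4 pop 3: in=0 → 0 (was ⊥); enqueue []
  #5 pop 4: in=⊥ → + (no change)
  #6 pop 5: in=⊤ → ⊤ (was 0); enqueue [3]
  #7 pop 6: in=⊤ → + (was ⊥); enqueue [2,5]
  #8 pop 3: in=⊤ → ⊤ (was 0); enqueue []
  #9 pop 2: in=+ → − (no change)
  #10 pop 5: in=⊤ → ⊤ (no change)

Fixpoint:
  val[0] = 0
  val[1] = 0
  val[2] = −
  val[3] = ⊤
  val[4] = +
  val[5] = ⊤
  val[6] = +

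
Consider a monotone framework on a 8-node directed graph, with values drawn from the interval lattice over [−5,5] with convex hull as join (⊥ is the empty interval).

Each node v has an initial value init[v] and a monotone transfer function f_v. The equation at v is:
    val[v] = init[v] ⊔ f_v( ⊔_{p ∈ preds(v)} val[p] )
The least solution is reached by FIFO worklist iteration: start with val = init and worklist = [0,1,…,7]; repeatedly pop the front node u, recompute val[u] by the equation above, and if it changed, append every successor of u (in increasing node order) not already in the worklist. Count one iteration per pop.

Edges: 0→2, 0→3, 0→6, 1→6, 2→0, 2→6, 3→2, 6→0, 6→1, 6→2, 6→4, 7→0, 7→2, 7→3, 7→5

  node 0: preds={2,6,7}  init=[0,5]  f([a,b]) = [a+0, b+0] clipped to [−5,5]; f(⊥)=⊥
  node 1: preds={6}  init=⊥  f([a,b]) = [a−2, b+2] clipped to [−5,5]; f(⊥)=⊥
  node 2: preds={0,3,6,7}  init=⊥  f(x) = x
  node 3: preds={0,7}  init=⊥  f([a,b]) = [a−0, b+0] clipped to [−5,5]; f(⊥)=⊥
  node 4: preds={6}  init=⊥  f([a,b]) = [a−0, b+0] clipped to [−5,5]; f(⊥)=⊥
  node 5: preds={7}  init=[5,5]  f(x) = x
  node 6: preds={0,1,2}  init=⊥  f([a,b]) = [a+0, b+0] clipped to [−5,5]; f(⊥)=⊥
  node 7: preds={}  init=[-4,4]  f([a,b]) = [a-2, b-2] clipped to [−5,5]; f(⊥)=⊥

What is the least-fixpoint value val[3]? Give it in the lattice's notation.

Trace (21 dequeues):
  [1] u=0 | in [-4,4] | out [-4,5] | prev [0,5] | push {}
  [2] u=1 | in ⊥ | out ⊥ | ==
  [3] u=2 | in [-4,5] | out [-4,5] | prev ⊥ | push {0}
  [4] u=3 | in [-4,5] | out [-4,5] | prev ⊥ | push {2}
  [5] u=4 | in ⊥ | out ⊥ | ==
  [6] u=5 | in [-4,4] | out [-4,5] | prev [5,5] | push {}
  [7] u=6 | in [-4,5] | out [-4,5] | prev ⊥ | push {1,4}
  [8] u=7 | in ⊥ | out [-4,4] | ==
  [9] u=0 | in [-4,5] | out [-4,5] | ==
  [10] u=2 | in [-4,5] | out [-4,5] | ==
  [11] u=1 | in [-4,5] | out [-5,5] | prev ⊥ | push {6}
  [12] u=4 | in [-4,5] | out [-4,5] | prev ⊥ | push {}
  [13] u=6 | in [-5,5] | out [-5,5] | prev [-4,5] | push {0,1,2,4}
  [14] u=0 | in [-5,5] | out [-5,5] | prev [-4,5] | push {3,6}
  [15] u=1 | in [-5,5] | out [-5,5] | ==
  [16] u=2 | in [-5,5] | out [-5,5] | prev [-4,5] | push {0}
  [17] u=4 | in [-5,5] | out [-5,5] | prev [-4,5] | push {}
  [18] u=3 | in [-5,5] | out [-5,5] | prev [-4,5] | push {2}
  [19] u=6 | in [-5,5] | out [-5,5] | ==
  [20] u=0 | in [-5,5] | out [-5,5] | ==
  [21] u=2 | in [-5,5] | out [-5,5] | ==

Converged values:
  [0] [-5,5]
  [1] [-5,5]
  [2] [-5,5]
  [3] [-5,5]
  [4] [-5,5]
  [5] [-4,5]
  [6] [-5,5]
  [7] [-4,4]

[-5,5]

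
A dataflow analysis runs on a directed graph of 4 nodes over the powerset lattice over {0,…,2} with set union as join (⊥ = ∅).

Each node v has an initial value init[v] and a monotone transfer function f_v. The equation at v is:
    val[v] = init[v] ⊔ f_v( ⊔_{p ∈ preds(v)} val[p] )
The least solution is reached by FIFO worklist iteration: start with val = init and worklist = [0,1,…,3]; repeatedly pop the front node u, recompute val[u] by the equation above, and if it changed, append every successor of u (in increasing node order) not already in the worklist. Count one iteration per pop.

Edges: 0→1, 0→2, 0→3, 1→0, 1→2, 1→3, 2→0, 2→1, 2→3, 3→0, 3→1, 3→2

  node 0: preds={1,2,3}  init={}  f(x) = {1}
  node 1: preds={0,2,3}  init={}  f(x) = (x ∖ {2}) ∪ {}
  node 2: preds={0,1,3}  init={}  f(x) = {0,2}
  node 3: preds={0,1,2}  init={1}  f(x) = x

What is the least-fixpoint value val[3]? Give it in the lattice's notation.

Trace (9 dequeues):
  [1] u=0 | in {1} | out {1} | prev {} | push {}
  [2] u=1 | in {1} | out {1} | prev {} | push {0}
  [3] u=2 | in {1} | out {0,2} | prev {} | push {1}
  [4] u=3 | in {0,1,2} | out {0,1,2} | prev {1} | push {2}
  [5] u=0 | in {0,1,2} | out {1} | ==
  [6] u=1 | in {0,1,2} | out {0,1} | prev {1} | push {0,3}
  [7] u=2 | in {0,1,2} | out {0,2} | ==
  [8] u=0 | in {0,1,2} | out {1} | ==
  [9] u=3 | in {0,1,2} | out {0,1,2} | ==

Converged values:
  [0] {1}
  [1] {0,1}
  [2] {0,2}
  [3] {0,1,2}

{0,1,2}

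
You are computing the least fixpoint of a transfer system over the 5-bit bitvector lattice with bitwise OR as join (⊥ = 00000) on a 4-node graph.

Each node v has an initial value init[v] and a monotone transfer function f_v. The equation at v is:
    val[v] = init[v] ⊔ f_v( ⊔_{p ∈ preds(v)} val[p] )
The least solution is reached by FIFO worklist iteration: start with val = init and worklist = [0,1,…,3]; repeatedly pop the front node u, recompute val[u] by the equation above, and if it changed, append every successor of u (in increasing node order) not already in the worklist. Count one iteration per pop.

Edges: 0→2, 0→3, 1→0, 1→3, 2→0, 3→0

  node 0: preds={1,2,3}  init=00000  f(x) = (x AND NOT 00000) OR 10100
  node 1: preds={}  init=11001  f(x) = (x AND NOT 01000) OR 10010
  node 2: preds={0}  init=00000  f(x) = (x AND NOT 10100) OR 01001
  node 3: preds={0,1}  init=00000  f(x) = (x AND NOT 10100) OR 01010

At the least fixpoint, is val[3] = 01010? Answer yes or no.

no

Trace (8 dequeues):
  [1] u=0 | in 11001 | out 11101 | prev 00000 | push {}
  [2] u=1 | in 00000 | out 11011 | prev 11001 | push {0}
  [3] u=2 | in 11101 | out 01001 | prev 00000 | push {}
  [4] u=3 | in 11111 | out 01011 | prev 00000 | push {}
  [5] u=0 | in 11011 | out 11111 | prev 11101 | push {2,3}
  [6] u=2 | in 11111 | out 01011 | prev 01001 | push {0}
  [7] u=3 | in 11111 | out 01011 | ==
  [8] u=0 | in 11011 | out 11111 | ==

Converged values:
  [0] 11111
  [1] 11011
  [2] 01011
  [3] 01011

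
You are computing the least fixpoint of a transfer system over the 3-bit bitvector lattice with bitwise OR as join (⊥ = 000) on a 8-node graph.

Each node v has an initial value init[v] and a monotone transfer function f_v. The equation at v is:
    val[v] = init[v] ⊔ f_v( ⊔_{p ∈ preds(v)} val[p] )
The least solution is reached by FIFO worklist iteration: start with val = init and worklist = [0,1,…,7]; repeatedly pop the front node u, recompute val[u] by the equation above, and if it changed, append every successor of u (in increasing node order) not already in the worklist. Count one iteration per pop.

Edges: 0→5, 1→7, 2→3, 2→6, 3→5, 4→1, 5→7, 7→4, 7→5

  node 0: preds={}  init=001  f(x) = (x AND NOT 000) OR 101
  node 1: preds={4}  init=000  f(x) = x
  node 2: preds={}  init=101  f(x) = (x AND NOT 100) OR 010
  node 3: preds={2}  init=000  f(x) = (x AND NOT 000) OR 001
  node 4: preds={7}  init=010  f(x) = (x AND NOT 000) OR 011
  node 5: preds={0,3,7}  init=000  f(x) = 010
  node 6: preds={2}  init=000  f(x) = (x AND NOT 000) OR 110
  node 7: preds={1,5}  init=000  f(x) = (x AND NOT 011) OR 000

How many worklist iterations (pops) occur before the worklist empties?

10

Iteration log — 10 steps:
  step 1. node 0  ⊔preds=000  new=101  old=001  +wl: 
  step 2. node 1  ⊔preds=010  new=010  old=000  +wl: 
  step 3. node 2  ⊔preds=000  new=111  old=101  +wl: 
  step 4. node 3  ⊔preds=111  new=111  old=000  +wl: 
  step 5. node 4  ⊔preds=000  new=011  old=010  +wl: 1
  step 6. node 5  ⊔preds=111  new=010  old=000  +wl: 
  step 7. node 6  ⊔preds=111  new=111  old=000  +wl: 
  step 8. node 7  ⊔preds=010  new=000  stable
  step 9. node 1  ⊔preds=011  new=011  old=010  +wl: 7
  step 10. node 7  ⊔preds=011  new=000  stable

Least fixpoint reached:
  node 0: 101
  node 1: 011
  node 2: 111
  node 3: 111
  node 4: 011
  node 5: 010
  node 6: 111
  node 7: 000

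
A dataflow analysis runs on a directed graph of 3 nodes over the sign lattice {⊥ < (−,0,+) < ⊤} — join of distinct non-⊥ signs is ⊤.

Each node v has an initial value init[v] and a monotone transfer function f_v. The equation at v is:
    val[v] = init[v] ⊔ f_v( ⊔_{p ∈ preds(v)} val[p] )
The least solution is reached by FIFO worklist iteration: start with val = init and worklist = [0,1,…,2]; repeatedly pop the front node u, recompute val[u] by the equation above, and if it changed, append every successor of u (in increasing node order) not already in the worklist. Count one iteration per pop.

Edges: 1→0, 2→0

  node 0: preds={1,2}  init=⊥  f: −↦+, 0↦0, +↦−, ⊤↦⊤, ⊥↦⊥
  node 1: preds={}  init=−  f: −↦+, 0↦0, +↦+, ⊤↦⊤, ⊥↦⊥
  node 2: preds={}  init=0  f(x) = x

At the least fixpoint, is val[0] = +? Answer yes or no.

no

Trace (3 dequeues):
  [1] u=0 | in ⊤ | out ⊤ | prev ⊥ | push {}
  [2] u=1 | in ⊥ | out − | ==
  [3] u=2 | in ⊥ | out 0 | ==

Converged values:
  [0] ⊤
  [1] −
  [2] 0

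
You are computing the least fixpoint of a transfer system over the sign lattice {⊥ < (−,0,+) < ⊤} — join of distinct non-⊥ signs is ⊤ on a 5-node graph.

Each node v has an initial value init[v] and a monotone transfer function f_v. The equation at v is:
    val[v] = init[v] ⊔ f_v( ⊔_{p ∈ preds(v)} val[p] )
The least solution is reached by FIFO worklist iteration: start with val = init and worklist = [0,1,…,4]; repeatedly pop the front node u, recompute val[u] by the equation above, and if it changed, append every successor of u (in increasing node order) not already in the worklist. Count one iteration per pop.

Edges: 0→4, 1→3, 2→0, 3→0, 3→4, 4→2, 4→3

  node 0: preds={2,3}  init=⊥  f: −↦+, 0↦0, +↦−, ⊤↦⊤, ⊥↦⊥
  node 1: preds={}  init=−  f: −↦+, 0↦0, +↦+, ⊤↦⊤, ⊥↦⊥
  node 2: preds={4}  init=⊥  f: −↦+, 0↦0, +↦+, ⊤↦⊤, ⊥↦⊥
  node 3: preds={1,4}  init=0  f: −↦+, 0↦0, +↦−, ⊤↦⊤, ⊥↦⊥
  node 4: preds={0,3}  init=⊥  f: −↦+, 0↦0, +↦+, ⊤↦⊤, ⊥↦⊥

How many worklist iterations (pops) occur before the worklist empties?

10

Trace (10 dequeues):
  [1] u=0 | in 0 | out 0 | prev ⊥ | push {}
  [2] u=1 | in ⊥ | out − | ==
  [3] u=2 | in ⊥ | out ⊥ | ==
  [4] u=3 | in − | out ⊤ | prev 0 | push {0}
  [5] u=4 | in ⊤ | out ⊤ | prev ⊥ | push {2,3}
  [6] u=0 | in ⊤ | out ⊤ | prev 0 | push {4}
  [7] u=2 | in ⊤ | out ⊤ | prev ⊥ | push {0}
  [8] u=3 | in ⊤ | out ⊤ | ==
  [9] u=4 | in ⊤ | out ⊤ | ==
  [10] u=0 | in ⊤ | out ⊤ | ==

Converged values:
  [0] ⊤
  [1] −
  [2] ⊤
  [3] ⊤
  [4] ⊤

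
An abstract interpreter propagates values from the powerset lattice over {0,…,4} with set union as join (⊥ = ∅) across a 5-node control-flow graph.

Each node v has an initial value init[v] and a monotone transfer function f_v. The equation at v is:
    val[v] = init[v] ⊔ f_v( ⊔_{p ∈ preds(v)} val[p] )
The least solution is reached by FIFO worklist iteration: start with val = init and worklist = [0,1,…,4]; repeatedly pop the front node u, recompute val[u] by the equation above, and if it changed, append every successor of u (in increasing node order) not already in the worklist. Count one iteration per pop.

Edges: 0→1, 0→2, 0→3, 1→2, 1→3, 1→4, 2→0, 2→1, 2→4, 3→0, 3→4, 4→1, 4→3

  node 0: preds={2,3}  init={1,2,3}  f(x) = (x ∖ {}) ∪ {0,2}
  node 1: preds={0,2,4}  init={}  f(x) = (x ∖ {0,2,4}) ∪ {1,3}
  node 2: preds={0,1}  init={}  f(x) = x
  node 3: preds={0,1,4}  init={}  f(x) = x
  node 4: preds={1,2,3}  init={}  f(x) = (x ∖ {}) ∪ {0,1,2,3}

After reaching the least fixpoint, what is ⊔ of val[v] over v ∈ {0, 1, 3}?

Trace (8 dequeues):
  [1] u=0 | in {} | out {0,1,2,3} | prev {1,2,3} | push {}
  [2] u=1 | in {0,1,2,3} | out {1,3} | prev {} | push {}
  [3] u=2 | in {0,1,2,3} | out {0,1,2,3} | prev {} | push {0,1}
  [4] u=3 | in {0,1,2,3} | out {0,1,2,3} | prev {} | push {}
  [5] u=4 | in {0,1,2,3} | out {0,1,2,3} | prev {} | push {3}
  [6] u=0 | in {0,1,2,3} | out {0,1,2,3} | ==
  [7] u=1 | in {0,1,2,3} | out {1,3} | ==
  [8] u=3 | in {0,1,2,3} | out {0,1,2,3} | ==

Converged values:
  [0] {0,1,2,3}
  [1] {1,3}
  [2] {0,1,2,3}
  [3] {0,1,2,3}
  [4] {0,1,2,3}

{0,1,2,3}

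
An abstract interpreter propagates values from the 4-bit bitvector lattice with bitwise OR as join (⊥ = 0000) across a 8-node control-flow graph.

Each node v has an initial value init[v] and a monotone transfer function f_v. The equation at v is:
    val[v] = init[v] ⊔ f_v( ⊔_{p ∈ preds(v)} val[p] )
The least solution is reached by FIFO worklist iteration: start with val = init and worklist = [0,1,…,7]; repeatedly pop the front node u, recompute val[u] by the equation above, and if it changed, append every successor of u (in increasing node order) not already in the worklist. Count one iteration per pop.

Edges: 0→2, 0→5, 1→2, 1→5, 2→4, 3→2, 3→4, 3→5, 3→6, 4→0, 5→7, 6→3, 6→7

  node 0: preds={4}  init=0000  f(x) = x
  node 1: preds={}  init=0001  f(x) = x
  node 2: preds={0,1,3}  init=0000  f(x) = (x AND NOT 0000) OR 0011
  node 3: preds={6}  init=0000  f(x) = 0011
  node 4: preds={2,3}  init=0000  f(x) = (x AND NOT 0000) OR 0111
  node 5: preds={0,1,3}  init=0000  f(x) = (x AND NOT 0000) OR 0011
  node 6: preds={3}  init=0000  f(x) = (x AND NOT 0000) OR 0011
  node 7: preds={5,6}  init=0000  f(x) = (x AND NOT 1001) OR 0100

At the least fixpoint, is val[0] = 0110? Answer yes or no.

no

Trace (15 dequeues):
  [1] u=0 | in 0000 | out 0000 | ==
  [2] u=1 | in 0000 | out 0001 | ==
  [3] u=2 | in 0001 | out 0011 | prev 0000 | push {}
  [4] u=3 | in 0000 | out 0011 | prev 0000 | push {2}
  [5] u=4 | in 0011 | out 0111 | prev 0000 | push {0}
  [6] u=5 | in 0011 | out 0011 | prev 0000 | push {}
  [7] u=6 | in 0011 | out 0011 | prev 0000 | push {3}
  [8] u=7 | in 0011 | out 0110 | prev 0000 | push {}
  [9] u=2 | in 0011 | out 0011 | ==
  [10] u=0 | in 0111 | out 0111 | prev 0000 | push {2,5}
  [11] u=3 | in 0011 | out 0011 | ==
  [12] u=2 | in 0111 | out 0111 | prev 0011 | push {4}
  [13] u=5 | in 0111 | out 0111 | prev 0011 | push {7}
  [14] u=4 | in 0111 | out 0111 | ==
  [15] u=7 | in 0111 | out 0110 | ==

Converged values:
  [0] 0111
  [1] 0001
  [2] 0111
  [3] 0011
  [4] 0111
  [5] 0111
  [6] 0011
  [7] 0110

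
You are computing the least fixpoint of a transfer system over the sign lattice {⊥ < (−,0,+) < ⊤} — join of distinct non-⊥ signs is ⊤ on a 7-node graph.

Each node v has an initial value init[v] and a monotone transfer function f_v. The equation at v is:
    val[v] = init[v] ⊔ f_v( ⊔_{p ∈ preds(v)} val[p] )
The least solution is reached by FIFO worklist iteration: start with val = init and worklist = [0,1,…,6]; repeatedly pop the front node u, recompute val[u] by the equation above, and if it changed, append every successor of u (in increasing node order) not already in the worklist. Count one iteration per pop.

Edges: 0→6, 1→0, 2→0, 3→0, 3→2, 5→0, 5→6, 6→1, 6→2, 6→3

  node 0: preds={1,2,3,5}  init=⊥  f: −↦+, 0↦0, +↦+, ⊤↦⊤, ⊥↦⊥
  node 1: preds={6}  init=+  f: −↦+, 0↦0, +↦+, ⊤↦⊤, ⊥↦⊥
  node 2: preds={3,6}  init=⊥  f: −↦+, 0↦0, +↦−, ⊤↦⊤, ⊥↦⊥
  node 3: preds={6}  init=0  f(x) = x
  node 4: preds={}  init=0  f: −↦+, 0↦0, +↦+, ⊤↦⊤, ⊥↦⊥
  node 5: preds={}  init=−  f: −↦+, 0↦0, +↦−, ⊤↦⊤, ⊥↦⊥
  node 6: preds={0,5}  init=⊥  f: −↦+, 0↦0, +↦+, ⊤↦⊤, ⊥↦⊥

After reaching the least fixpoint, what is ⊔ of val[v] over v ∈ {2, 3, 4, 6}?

Trace (13 dequeues):
  [1] u=0 | in ⊤ | out ⊤ | prev ⊥ | push {}
  [2] u=1 | in ⊥ | out + | ==
  [3] u=2 | in 0 | out 0 | prev ⊥ | push {0}
  [4] u=3 | in ⊥ | out 0 | ==
  [5] u=4 | in ⊥ | out 0 | ==
  [6] u=5 | in ⊥ | out − | ==
  [7] u=6 | in ⊤ | out ⊤ | prev ⊥ | push {1,2,3}
  [8] u=0 | in ⊤ | out ⊤ | ==
  [9] u=1 | in ⊤ | out ⊤ | prev + | push {0}
  [10] u=2 | in ⊤ | out ⊤ | prev 0 | push {}
  [11] u=3 | in ⊤ | out ⊤ | prev 0 | push {2}
  [12] u=0 | in ⊤ | out ⊤ | ==
  [13] u=2 | in ⊤ | out ⊤ | ==

Converged values:
  [0] ⊤
  [1] ⊤
  [2] ⊤
  [3] ⊤
  [4] 0
  [5] −
  [6] ⊤

⊤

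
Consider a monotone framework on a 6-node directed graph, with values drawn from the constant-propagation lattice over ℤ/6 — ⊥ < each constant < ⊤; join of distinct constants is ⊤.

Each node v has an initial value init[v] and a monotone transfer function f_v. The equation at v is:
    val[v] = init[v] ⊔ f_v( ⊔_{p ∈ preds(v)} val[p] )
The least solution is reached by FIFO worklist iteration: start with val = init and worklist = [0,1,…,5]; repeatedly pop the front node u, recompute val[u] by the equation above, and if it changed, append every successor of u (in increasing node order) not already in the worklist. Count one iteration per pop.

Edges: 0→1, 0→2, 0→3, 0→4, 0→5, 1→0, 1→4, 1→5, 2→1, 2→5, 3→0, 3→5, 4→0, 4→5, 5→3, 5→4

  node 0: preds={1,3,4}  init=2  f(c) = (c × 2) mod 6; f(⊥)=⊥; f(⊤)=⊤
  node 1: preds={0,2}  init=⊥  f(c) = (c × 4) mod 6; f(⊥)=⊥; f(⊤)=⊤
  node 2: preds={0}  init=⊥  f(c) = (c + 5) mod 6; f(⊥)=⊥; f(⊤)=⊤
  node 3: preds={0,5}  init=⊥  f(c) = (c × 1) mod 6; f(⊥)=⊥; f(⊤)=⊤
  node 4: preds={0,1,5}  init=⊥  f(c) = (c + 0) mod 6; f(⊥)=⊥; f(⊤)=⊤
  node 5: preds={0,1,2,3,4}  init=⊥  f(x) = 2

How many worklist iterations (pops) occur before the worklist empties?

14

Worklist (14 pops):
  #1 pop 0: in=⊥ → 2 (no change)
  #2 pop 1: in=2 → 2 (was ⊥); enqueue [0]
  #3 pop 2: in=2 → 1 (was ⊥); enqueue [1]
  #4 pop 3: in=2 → 2 (was ⊥); enqueue []
  #5 pop 4: in=2 → 2 (was ⊥); enqueue []
  #6 pop 5: in=⊤ → 2 (was ⊥); enqueue [3,4]
  #7 pop 0: in=2 → ⊤ (was 2); enqueue [2,5]
  #8 pop 1: in=⊤ → ⊤ (was 2); enqueue [0]
  #9 pop 3: in=⊤ → ⊤ (was 2); enqueue []
  #10 pop 4: in=⊤ → ⊤ (was 2); enqueue []
  #11 pop 2: in=⊤ → ⊤ (was 1); enqueue [1]
  #12 pop 5: in=⊤ → 2 (no change)
  #13 pop 0: in=⊤ → ⊤ (no change)
  #14 pop 1: in=⊤ → ⊤ (no change)

Fixpoint:
  val[0] = ⊤
  val[1] = ⊤
  val[2] = ⊤
  val[3] = ⊤
  val[4] = ⊤
  val[5] = 2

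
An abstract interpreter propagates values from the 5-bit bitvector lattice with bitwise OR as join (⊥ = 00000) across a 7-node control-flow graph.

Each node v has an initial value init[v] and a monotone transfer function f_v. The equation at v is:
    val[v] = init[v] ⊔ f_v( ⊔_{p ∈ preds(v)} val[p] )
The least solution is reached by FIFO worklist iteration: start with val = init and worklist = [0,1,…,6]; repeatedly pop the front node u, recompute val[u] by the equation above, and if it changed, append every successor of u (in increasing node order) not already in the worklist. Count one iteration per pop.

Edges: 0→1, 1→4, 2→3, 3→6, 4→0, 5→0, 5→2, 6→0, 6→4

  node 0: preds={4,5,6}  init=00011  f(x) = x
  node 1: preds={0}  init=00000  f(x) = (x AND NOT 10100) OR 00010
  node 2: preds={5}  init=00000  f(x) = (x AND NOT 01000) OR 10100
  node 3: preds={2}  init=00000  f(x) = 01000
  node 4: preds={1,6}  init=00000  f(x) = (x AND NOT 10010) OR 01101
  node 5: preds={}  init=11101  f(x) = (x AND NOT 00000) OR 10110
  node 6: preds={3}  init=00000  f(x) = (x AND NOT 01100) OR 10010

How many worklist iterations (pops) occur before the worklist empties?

11

Trace (11 dequeues):
  [1] u=0 | in 11101 | out 11111 | prev 00011 | push {}
  [2] u=1 | in 11111 | out 01011 | prev 00000 | push {}
  [3] u=2 | in 11101 | out 10101 | prev 00000 | push {}
  [4] u=3 | in 10101 | out 01000 | prev 00000 | push {}
  [5] u=4 | in 01011 | out 01101 | prev 00000 | push {0}
  [6] u=5 | in 00000 | out 11111 | prev 11101 | push {2}
  [7] u=6 | in 01000 | out 10010 | prev 00000 | push {4}
  [8] u=0 | in 11111 | out 11111 | ==
  [9] u=2 | in 11111 | out 10111 | prev 10101 | push {3}
  [10] u=4 | in 11011 | out 01101 | ==
  [11] u=3 | in 10111 | out 01000 | ==

Converged values:
  [0] 11111
  [1] 01011
  [2] 10111
  [3] 01000
  [4] 01101
  [5] 11111
  [6] 10010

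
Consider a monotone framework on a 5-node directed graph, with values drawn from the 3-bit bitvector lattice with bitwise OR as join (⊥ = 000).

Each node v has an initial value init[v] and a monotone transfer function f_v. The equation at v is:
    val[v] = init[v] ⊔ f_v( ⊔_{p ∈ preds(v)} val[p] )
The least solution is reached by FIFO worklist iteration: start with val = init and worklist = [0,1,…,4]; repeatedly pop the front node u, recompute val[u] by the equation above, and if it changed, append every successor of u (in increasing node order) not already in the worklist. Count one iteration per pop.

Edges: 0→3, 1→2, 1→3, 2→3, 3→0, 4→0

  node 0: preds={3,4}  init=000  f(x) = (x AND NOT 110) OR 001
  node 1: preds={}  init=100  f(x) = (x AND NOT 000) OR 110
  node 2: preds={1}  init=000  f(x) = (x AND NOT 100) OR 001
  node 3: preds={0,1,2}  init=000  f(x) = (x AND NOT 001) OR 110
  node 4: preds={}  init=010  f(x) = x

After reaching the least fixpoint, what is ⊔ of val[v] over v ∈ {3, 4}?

110

Iteration log — 6 steps:
  step 1. node 0  ⊔preds=010  new=001  old=000  +wl: 
  step 2. node 1  ⊔preds=000  new=110  old=100  +wl: 
  step 3. node 2  ⊔preds=110  new=011  old=000  +wl: 
  step 4. node 3  ⊔preds=111  new=110  old=000  +wl: 0
  step 5. node 4  ⊔preds=000  new=010  stable
  step 6. node 0  ⊔preds=110  new=001  stable

Least fixpoint reached:
  node 0: 001
  node 1: 110
  node 2: 011
  node 3: 110
  node 4: 010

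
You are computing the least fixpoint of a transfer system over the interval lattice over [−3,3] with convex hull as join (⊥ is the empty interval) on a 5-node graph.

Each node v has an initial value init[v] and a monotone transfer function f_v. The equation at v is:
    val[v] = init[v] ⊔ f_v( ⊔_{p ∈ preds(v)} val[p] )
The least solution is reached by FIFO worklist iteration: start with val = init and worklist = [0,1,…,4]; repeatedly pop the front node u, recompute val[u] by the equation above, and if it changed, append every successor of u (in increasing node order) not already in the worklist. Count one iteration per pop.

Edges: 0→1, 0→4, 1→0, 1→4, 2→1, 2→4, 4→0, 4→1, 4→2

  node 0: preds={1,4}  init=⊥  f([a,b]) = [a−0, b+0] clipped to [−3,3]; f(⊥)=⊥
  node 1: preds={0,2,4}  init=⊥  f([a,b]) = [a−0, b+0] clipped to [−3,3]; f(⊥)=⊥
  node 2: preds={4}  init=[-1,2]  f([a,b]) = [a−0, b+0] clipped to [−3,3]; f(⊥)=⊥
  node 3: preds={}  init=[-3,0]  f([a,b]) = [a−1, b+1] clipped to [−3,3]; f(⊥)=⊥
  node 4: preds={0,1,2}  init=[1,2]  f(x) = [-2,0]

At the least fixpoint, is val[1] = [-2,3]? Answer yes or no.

Iteration log — 11 steps:
  step 1. node 0  ⊔preds=[1,2]  new=[1,2]  old=⊥  +wl: 
  step 2. node 1  ⊔preds=[-1,2]  new=[-1,2]  old=⊥  +wl: 0
  step 3. node 2  ⊔preds=[1,2]  new=[-1,2]  stable
  step 4. node 3  ⊔preds=⊥  new=[-3,0]  stable
  step 5. node 4  ⊔preds=[-1,2]  new=[-2,2]  old=[1,2]  +wl: 1,2
  step 6. node 0  ⊔preds=[-2,2]  new=[-2,2]  old=[1,2]  +wl: 4
  step 7. node 1  ⊔preds=[-2,2]  new=[-2,2]  old=[-1,2]  +wl: 0
  step 8. node 2  ⊔preds=[-2,2]  new=[-2,2]  old=[-1,2]  +wl: 1
  step 9. node 4  ⊔preds=[-2,2]  new=[-2,2]  stable
  step 10. node 0  ⊔preds=[-2,2]  new=[-2,2]  stable
  step 11. node 1  ⊔preds=[-2,2]  new=[-2,2]  stable

Least fixpoint reached:
  node 0: [-2,2]
  node 1: [-2,2]
  node 2: [-2,2]
  node 3: [-3,0]
  node 4: [-2,2]

no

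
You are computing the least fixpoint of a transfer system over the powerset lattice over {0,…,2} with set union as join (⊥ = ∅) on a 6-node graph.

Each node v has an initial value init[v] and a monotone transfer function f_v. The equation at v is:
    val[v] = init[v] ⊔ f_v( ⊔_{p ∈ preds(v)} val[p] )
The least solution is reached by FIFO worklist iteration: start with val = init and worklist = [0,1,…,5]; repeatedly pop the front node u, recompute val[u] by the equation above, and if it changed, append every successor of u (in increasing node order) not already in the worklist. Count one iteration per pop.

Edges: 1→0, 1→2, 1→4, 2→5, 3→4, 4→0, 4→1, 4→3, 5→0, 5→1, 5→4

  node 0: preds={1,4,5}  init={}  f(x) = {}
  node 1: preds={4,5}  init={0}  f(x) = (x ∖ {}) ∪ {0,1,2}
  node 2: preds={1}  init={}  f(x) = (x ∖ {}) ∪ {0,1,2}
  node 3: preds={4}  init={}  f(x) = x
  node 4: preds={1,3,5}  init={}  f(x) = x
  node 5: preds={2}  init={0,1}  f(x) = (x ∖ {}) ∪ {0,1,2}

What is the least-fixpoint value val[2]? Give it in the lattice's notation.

{0,1,2}

Worklist (10 pops):
  #1 pop 0: in={0,1} → {} (no change)
  #2 pop 1: in={0,1} → {0,1,2} (was {0}); enqueue [0]
  #3 pop 2: in={0,1,2} → {0,1,2} (was {}); enqueue []
  #4 pop 3: in={} → {} (no change)
  #5 pop 4: in={0,1,2} → {0,1,2} (was {}); enqueue [1,3]
  #6 pop 5: in={0,1,2} → {0,1,2} (was {0,1}); enqueue [4]
  #7 pop 0: in={0,1,2} → {} (no change)
  #8 pop 1: in={0,1,2} → {0,1,2} (no change)
  #9 pop 3: in={0,1,2} → {0,1,2} (was {}); enqueue []
  #10 pop 4: in={0,1,2} → {0,1,2} (no change)

Fixpoint:
  val[0] = {}
  val[1] = {0,1,2}
  val[2] = {0,1,2}
  val[3] = {0,1,2}
  val[4] = {0,1,2}
  val[5] = {0,1,2}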